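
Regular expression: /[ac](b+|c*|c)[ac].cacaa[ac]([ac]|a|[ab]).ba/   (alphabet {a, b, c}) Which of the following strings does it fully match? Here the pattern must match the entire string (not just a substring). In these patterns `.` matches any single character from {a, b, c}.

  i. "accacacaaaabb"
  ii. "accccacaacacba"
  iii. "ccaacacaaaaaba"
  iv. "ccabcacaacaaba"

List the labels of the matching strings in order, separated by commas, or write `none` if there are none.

i → no match — must end with "ba"
ii → match
iii → match
iv → match

ii, iii, iv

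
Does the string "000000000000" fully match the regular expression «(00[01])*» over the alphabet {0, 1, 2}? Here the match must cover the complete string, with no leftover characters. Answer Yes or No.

Yes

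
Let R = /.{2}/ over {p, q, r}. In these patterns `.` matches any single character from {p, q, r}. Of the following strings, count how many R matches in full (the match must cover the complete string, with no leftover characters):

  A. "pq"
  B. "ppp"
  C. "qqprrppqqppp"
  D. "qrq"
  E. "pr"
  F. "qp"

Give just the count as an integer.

A. "pq" → match
B. "ppp" → no match
C. "qqprrppqqppp" → no match
D. "qrq" → no match
E. "pr" → match
F. "qp" → match
Total matched: 3

3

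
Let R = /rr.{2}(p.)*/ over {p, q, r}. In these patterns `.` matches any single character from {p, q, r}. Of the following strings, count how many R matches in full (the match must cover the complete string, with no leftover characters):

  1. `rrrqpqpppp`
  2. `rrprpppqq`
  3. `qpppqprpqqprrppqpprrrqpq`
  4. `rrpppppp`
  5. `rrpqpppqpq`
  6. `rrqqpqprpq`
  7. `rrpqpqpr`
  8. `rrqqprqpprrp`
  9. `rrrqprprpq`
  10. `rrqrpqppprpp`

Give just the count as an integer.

7

1 → match
2 → no match
3 → no match — must start with `rr`
4 → match
5 → match
6 → match
7 → match
8 → no match
9 → match
10 → match
Total matched: 7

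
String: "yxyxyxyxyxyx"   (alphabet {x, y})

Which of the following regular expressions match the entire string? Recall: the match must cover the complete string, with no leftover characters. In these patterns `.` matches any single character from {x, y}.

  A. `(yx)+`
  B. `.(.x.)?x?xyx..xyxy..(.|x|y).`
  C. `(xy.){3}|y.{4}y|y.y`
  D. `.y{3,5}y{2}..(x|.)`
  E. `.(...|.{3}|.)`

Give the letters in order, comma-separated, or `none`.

A → match
B → no match
C → no match
D → no match
E → no match

A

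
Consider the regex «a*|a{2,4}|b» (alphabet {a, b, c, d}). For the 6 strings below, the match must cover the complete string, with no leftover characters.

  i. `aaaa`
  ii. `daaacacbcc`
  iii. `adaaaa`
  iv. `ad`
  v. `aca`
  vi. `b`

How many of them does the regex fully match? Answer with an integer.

i → match
ii → no match
iii → no match
iv → no match
v → no match
vi → match
Total matched: 2

2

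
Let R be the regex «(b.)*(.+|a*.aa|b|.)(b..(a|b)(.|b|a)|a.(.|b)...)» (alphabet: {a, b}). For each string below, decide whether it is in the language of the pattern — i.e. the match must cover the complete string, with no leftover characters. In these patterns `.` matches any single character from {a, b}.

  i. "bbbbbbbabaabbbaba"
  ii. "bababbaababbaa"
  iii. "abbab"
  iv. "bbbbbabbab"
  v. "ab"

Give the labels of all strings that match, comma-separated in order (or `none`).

i → match
ii → no match
iii. "abbab" → no match
iv. "bbbbbabbab" → no match
v. "ab" → no match

i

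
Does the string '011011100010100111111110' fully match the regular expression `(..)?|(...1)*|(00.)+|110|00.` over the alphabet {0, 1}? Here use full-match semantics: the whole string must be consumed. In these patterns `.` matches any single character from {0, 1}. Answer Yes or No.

No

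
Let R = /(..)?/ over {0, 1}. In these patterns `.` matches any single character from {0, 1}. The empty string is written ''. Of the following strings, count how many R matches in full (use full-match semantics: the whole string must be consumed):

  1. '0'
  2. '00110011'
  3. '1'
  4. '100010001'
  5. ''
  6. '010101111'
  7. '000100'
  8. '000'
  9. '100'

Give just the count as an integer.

1

1 → no match
2 → no match
3 → no match
4 → no match
5 → match
6 → no match
7 → no match
8 → no match
9 → no match
Total matched: 1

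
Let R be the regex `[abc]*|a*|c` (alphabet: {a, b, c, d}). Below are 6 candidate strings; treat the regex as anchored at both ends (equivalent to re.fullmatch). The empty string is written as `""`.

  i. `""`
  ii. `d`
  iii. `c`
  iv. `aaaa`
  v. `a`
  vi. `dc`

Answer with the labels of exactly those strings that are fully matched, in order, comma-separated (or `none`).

i → match
ii → no match
iii → match
iv → match
v → match
vi → no match

i, iii, iv, v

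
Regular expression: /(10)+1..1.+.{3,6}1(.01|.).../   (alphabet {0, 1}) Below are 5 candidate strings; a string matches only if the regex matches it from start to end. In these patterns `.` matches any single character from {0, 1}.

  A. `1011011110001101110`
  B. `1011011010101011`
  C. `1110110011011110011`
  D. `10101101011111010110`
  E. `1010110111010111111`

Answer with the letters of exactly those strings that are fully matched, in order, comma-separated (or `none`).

A, D, E

A → match
B → no match
C → no match — must start with `10`
D → match
E → match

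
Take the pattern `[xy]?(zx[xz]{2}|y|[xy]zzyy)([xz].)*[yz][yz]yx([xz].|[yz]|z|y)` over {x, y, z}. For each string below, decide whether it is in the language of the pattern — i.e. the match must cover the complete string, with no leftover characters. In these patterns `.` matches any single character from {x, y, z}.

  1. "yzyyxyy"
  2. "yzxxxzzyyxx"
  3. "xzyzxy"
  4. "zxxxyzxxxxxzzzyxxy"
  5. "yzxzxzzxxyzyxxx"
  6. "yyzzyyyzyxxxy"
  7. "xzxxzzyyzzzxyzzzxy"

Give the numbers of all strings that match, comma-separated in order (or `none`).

5

1 → no match
2 → no match
3 → no match
4 → no match
5 → match
6 → no match
7 → no match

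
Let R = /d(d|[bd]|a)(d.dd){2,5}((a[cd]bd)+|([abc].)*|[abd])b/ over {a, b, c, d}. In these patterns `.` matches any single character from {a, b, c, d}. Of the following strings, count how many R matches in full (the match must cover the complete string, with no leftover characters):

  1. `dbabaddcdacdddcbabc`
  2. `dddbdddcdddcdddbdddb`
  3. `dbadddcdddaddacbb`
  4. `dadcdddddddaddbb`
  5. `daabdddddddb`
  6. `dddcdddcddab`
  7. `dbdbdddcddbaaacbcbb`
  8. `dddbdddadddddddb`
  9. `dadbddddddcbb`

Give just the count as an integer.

6

1 → no match — must end with `b`
2 → match
3 → no match
4 → match
5. `daabdddddddb` → no match
6. `dddcdddcddab` → match
7 → match
8 → match
9 → match
Total matched: 6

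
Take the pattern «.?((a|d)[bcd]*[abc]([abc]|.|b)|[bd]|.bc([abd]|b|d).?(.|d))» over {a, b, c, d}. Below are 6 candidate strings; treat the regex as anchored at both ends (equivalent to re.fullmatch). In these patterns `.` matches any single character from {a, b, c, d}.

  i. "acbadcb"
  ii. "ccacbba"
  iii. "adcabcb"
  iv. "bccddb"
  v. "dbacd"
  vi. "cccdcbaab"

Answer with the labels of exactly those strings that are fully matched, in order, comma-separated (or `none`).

i → no match
ii → no match
iii → no match
iv → no match
v → no match
vi → no match

none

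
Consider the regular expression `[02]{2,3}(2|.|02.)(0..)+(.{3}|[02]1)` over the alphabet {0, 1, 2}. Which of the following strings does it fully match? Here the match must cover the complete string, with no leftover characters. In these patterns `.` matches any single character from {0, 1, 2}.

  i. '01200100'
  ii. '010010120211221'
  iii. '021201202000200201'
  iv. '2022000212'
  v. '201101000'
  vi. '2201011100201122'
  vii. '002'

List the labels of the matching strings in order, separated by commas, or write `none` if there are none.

iv

i → no match
ii → no match
iii → no match
iv → match
v → no match
vi → no match
vii → no match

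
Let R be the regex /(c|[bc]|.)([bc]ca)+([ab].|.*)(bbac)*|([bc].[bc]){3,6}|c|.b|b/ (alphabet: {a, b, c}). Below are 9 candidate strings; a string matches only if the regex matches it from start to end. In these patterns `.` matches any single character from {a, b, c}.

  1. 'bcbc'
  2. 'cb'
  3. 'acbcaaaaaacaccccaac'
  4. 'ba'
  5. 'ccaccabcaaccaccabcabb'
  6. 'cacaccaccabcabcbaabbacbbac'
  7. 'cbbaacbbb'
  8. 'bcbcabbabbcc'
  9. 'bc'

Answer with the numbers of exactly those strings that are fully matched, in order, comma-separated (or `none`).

2, 8

1. 'bcbc' → no match
2. 'cb' → match
3 → no match
4. 'ba' → no match
5 → no match
6 → no match
7. 'cbbaacbbb' → no match
8. 'bcbcabbabbcc' → match
9. 'bc' → no match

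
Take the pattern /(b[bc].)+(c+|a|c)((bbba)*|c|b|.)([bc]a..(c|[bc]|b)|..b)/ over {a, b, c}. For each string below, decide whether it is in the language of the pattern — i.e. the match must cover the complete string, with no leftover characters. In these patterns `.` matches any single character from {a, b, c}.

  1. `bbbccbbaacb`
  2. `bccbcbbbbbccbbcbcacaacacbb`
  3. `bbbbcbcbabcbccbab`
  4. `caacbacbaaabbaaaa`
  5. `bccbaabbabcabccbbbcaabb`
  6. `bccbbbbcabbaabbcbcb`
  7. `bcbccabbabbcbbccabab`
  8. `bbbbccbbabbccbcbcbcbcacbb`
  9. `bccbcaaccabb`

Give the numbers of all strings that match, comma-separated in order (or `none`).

1 → match
2 → no match
3 → no match
4 → no match — must start with `b`
5 → no match
6 → no match
7 → no match
8 → no match
9 → no match

1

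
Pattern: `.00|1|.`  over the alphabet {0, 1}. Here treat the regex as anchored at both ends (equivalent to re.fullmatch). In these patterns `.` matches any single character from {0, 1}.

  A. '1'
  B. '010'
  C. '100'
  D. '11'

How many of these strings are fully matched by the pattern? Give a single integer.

2

A → match
B → no match
C → match
D → no match
Total matched: 2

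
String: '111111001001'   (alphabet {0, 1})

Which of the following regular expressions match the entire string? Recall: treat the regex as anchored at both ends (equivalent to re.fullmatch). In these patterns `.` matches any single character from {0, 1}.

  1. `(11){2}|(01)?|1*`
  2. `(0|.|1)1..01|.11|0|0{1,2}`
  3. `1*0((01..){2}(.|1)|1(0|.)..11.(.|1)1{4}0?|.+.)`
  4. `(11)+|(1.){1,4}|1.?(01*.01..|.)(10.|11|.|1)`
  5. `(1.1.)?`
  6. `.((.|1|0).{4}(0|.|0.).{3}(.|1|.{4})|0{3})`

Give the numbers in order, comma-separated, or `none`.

1 → no match
2 → no match
3 → match
4 → no match
5 → no match
6 → match

3, 6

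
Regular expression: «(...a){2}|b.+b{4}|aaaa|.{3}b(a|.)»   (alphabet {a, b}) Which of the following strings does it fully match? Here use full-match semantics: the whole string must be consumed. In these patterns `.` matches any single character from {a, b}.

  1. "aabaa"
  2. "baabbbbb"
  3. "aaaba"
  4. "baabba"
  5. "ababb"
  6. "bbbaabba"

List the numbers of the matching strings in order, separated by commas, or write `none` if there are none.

2, 3, 5, 6

1. "aabaa" → no match
2. "baabbbbb" → match
3. "aaaba" → match
4. "baabba" → no match
5. "ababb" → match
6. "bbbaabba" → match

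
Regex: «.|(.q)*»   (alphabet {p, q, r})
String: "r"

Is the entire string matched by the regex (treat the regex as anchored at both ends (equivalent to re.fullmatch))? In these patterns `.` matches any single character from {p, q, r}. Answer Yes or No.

Yes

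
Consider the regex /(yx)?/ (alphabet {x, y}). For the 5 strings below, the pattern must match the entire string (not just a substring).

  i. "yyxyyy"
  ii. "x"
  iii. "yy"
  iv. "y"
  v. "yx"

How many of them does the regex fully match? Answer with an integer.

i. "yyxyyy" → no match
ii. "x" → no match
iii. "yy" → no match
iv. "y" → no match
v. "yx" → match
Total matched: 1

1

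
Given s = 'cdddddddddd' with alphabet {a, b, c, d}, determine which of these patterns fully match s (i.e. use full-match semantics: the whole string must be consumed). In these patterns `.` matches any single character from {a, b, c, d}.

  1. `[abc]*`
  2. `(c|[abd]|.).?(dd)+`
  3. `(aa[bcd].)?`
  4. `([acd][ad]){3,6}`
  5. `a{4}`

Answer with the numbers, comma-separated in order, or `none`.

1 → no match
2 → match
3 → no match
4 → no match
5 → no match — must start with 'a'

2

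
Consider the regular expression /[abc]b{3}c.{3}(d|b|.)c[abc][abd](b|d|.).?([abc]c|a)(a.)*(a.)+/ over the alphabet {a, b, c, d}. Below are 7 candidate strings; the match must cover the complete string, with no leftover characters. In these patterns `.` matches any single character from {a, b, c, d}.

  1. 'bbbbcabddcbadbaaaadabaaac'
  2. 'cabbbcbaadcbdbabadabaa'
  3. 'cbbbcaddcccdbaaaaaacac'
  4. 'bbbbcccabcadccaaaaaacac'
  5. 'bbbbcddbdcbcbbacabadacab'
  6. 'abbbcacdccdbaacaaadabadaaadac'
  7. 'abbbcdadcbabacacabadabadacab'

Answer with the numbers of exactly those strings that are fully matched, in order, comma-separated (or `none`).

1, 3, 4

1 → match
2 → no match
3 → match
4 → match
5 → no match
6 → no match
7 → no match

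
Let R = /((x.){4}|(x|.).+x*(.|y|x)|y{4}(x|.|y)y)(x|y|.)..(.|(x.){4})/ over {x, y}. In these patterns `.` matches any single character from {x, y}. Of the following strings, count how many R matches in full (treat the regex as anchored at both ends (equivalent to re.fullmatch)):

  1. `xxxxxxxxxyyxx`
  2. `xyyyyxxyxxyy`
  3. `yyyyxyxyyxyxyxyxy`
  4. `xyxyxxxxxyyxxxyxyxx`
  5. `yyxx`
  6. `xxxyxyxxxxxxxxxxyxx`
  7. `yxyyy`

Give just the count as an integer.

5

1 → match
2 → match
3 → match
4 → match
5 → no match
6 → match
7 → no match
Total matched: 5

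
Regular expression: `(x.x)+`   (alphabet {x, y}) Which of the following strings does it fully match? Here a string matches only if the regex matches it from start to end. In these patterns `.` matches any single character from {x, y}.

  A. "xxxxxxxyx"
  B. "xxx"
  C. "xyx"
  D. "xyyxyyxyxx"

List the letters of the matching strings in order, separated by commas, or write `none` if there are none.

A, B, C

A → match
B → match
C → match
D → no match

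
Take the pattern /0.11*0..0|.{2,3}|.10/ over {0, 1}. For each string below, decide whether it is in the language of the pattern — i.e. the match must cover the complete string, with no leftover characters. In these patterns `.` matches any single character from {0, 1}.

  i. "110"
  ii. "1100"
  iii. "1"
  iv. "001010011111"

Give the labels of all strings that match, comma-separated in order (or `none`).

i

i → match
ii → no match
iii → no match
iv → no match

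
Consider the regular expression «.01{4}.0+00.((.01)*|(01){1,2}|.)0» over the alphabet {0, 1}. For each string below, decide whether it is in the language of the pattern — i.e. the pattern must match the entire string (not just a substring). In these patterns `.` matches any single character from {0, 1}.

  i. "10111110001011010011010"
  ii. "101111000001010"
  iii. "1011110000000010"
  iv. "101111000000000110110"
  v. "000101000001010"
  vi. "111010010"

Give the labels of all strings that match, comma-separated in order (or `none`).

ii, iii

i → no match
ii → match
iii → match
iv → no match
v → no match
vi → no match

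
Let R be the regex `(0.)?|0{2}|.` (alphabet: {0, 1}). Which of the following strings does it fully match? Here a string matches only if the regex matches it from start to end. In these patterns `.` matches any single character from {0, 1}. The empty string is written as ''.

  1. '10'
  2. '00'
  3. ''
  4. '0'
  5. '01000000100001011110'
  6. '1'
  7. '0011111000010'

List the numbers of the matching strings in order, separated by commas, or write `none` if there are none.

1 → no match
2 → match
3 → match
4 → match
5 → no match
6 → match
7 → no match

2, 3, 4, 6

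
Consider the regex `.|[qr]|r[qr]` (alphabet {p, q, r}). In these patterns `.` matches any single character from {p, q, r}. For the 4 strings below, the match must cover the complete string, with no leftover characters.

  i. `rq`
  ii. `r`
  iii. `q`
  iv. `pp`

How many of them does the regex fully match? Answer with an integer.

i → match
ii → match
iii → match
iv → no match
Total matched: 3

3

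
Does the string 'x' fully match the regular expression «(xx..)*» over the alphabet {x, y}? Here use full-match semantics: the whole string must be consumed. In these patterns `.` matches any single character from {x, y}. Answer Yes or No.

No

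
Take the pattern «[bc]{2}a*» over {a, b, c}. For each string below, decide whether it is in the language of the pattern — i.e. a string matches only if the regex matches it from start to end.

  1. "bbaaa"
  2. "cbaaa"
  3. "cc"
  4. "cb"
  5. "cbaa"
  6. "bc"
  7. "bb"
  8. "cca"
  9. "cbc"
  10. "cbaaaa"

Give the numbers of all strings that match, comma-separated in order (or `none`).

1 → match
2 → match
3 → match
4 → match
5 → match
6 → match
7 → match
8 → match
9 → no match
10 → match

1, 2, 3, 4, 5, 6, 7, 8, 10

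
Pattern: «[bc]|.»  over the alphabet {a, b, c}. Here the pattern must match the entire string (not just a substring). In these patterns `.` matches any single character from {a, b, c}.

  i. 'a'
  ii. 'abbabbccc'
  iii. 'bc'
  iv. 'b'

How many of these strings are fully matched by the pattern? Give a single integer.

2

i → match
ii → no match
iii → no match
iv → match
Total matched: 2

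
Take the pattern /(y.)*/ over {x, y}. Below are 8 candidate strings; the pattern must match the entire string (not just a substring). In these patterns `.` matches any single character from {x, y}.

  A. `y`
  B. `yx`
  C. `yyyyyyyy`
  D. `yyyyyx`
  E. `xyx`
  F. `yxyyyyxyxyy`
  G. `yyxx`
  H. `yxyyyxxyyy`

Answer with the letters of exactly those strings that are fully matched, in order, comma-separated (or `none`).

B, C, D

A → no match
B → match
C → match
D → match
E → no match
F → no match
G → no match
H → no match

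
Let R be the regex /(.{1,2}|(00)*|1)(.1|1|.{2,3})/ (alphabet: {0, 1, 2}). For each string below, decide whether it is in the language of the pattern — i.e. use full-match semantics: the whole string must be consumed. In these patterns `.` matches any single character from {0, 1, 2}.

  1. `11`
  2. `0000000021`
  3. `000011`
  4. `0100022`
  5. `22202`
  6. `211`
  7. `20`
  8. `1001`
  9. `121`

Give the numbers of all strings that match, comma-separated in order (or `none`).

1, 2, 3, 5, 6, 7, 8, 9

1 → match
2 → match
3 → match
4 → no match
5 → match
6 → match
7 → match
8 → match
9 → match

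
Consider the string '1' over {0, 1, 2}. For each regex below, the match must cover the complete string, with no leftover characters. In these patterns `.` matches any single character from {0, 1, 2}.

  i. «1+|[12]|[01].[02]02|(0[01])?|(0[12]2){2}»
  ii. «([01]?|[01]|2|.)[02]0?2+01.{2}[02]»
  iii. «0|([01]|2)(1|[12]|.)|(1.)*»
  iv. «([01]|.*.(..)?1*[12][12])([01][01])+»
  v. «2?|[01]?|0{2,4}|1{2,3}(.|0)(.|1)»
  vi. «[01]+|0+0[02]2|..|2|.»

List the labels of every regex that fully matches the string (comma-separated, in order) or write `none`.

i, v, vi

i → match
ii → no match
iii → no match
iv → no match
v → match
vi → match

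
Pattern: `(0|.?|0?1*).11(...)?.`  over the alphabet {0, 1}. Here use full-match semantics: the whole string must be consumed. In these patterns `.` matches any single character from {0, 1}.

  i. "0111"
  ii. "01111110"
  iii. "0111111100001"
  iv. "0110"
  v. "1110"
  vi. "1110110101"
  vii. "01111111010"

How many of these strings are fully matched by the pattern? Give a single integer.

i → match
ii → match
iii → no match
iv → match
v → match
vi → match
vii → match
Total matched: 6

6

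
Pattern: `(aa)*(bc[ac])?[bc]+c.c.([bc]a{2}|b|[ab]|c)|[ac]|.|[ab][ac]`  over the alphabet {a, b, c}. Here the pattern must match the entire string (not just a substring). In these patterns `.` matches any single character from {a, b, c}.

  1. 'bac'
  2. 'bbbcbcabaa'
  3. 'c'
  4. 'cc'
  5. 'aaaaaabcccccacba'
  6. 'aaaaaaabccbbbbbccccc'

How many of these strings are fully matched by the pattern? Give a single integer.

3

1. 'bac' → no match
2. 'bbbcbcabaa' → match
3. 'c' → match
4. 'cc' → no match
5 → match
6 → no match
Total matched: 3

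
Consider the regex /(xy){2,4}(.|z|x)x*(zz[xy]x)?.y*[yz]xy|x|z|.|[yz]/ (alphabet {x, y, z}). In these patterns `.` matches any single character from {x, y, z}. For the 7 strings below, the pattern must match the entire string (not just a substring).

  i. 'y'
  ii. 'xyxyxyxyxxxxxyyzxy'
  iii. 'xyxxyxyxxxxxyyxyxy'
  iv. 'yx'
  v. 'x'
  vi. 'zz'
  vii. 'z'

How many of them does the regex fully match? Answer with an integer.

4

i → match
ii → match
iii → no match
iv → no match
v → match
vi → no match
vii → match
Total matched: 4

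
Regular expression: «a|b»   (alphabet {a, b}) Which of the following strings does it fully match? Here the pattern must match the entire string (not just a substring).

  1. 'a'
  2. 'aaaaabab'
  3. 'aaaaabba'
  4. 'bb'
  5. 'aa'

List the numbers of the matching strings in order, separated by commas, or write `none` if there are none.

1

1 → match
2 → no match
3 → no match
4 → no match
5 → no match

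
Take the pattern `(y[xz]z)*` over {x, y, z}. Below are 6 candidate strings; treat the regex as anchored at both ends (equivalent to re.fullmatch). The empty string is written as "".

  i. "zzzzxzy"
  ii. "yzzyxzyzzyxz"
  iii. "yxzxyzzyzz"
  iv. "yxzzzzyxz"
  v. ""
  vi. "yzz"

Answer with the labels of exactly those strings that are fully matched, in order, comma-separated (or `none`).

ii, v, vi

i → no match
ii → match
iii → no match
iv → no match
v → match
vi → match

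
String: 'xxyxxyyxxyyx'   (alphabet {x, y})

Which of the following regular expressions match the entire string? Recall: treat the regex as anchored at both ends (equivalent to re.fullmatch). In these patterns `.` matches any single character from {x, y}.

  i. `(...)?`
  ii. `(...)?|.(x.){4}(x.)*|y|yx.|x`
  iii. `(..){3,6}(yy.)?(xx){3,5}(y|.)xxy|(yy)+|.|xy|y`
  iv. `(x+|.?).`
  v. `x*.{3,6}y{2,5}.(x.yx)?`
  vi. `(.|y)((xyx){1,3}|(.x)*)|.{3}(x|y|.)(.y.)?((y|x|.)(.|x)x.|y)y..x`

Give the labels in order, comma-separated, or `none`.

v

i → no match
ii → no match
iii → no match
iv → no match
v → match
vi → no match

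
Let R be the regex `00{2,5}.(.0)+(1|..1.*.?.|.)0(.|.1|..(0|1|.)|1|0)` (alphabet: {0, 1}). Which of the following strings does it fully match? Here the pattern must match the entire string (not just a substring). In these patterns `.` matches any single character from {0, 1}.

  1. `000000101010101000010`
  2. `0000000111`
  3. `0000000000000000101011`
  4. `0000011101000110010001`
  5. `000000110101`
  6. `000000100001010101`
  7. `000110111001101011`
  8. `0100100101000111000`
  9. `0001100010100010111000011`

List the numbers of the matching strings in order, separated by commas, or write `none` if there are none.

1, 3, 5, 6, 7, 9

1 → match
2. `0000000111` → no match
3 → match
4 → no match
5. `000000110101` → match
6 → match
7 → match
8 → no match — must start with `00`
9 → match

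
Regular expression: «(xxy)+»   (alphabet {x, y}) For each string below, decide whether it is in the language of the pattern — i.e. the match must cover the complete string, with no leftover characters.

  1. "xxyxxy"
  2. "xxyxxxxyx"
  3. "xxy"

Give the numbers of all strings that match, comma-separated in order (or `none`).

1, 3

1 → match
2 → no match — must end with "xxy"
3 → match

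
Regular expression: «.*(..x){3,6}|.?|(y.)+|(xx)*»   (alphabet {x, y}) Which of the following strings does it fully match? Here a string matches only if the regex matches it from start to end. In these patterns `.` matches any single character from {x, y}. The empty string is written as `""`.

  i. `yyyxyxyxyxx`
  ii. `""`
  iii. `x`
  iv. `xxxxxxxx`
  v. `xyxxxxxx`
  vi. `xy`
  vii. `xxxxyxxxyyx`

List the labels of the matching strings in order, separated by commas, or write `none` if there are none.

i → no match
ii → match
iii → match
iv → match
v → no match
vi → no match
vii → no match

ii, iii, iv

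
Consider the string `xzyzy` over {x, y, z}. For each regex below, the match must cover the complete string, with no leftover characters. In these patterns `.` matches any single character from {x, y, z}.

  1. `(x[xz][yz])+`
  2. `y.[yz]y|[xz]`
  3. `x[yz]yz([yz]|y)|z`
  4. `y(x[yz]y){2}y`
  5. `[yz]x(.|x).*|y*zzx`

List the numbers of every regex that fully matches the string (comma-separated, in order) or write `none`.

1 → no match
2 → no match
3 → match
4 → no match — must start with `yx`
5 → no match

3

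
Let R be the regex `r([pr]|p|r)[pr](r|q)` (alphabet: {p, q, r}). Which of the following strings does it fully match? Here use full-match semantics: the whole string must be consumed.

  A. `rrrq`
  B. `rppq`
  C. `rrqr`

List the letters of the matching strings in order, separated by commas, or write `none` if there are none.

A, B

A → match
B → match
C → no match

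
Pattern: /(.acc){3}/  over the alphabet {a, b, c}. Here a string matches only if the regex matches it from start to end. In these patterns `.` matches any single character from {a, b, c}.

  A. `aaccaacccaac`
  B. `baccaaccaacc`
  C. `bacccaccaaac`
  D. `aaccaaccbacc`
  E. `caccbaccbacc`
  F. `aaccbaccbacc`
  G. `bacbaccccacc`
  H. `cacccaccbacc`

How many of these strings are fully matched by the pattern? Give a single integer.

5

A → no match — must end with `acc`
B → match
C → no match — must end with `acc`
D → match
E → match
F → match
G → no match
H → match
Total matched: 5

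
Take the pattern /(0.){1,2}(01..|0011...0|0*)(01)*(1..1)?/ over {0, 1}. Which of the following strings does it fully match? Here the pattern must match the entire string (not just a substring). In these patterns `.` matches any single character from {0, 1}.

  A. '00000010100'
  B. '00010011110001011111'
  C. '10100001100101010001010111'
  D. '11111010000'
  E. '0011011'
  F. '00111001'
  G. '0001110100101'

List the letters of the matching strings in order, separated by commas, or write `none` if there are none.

B

A. '00000010100' → no match
B → match
C → no match — must start with '0'
D. '11111010000' → no match — must start with '0'
E. '0011011' → no match
F. '00111001' → no match
G → no match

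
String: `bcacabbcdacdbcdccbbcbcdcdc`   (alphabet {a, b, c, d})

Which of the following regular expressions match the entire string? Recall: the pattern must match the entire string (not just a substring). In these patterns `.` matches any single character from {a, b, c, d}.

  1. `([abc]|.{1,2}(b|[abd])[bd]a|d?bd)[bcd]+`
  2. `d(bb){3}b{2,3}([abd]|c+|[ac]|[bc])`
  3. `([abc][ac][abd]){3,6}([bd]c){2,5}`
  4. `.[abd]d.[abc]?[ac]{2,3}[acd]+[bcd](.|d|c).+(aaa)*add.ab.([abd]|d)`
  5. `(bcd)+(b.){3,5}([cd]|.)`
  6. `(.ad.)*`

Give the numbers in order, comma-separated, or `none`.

3

1 → no match
2 → no match — must start with `dbb`
3 → match
4 → no match
5 → no match — must start with `bcd`
6 → no match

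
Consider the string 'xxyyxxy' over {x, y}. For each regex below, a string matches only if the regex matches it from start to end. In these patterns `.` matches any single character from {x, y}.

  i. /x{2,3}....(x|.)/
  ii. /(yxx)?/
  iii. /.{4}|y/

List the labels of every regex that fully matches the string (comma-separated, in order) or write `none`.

i → match
ii → no match
iii → no match

i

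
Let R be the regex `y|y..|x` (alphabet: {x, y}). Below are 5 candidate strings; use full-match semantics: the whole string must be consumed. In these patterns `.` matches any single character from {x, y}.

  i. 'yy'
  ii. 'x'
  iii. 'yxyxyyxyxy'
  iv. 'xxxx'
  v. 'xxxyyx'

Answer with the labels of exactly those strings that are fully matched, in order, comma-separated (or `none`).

i → no match
ii → match
iii → no match
iv → no match
v → no match

ii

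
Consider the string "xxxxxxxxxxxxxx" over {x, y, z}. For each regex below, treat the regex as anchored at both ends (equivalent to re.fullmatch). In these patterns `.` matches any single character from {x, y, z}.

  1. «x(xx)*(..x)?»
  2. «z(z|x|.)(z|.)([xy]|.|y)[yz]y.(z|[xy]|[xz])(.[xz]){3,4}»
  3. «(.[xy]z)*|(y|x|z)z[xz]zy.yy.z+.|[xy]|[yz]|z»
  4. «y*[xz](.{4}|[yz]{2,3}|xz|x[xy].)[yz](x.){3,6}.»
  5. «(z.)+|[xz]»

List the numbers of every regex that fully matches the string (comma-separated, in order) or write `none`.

1

1 → match
2 → no match — must start with "z"
3 → no match
4 → no match
5 → no match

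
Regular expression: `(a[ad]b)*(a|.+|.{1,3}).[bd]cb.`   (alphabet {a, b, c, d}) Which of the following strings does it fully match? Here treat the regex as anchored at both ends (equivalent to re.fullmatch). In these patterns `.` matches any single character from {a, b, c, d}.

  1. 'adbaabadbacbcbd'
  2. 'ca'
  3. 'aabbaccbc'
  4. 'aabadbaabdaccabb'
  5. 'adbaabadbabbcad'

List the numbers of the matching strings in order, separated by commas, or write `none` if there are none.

1

1 → match
2 → no match
3 → no match
4 → no match
5 → no match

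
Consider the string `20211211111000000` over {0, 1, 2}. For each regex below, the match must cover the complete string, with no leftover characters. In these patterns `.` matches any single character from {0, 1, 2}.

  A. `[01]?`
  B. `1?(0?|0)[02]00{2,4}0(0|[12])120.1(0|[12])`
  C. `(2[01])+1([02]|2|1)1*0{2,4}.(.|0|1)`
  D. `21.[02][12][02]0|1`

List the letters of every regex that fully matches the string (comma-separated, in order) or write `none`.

A → no match
B → no match
C → match
D → no match

C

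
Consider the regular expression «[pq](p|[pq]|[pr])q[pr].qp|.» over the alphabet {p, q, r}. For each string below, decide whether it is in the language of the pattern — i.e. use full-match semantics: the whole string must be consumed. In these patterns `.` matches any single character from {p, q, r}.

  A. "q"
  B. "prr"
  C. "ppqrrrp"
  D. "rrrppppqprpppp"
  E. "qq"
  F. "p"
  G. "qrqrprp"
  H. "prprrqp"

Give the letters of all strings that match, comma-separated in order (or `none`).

A, F

A → match
B → no match
C → no match
D → no match
E → no match
F → match
G → no match
H → no match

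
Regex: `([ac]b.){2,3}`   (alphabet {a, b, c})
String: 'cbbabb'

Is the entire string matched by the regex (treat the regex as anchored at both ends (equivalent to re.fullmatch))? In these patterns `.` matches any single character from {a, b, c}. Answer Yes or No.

Yes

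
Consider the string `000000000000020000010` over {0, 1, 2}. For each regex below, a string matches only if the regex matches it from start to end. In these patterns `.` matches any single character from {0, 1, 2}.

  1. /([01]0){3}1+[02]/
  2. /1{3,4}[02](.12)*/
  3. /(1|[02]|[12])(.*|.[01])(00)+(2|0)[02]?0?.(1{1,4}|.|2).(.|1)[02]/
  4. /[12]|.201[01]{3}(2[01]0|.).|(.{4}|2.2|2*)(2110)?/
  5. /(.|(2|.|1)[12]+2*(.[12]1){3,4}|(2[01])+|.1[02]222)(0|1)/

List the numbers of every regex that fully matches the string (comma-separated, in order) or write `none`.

1 → no match
2 → no match — must start with `1`
3 → match
4 → no match
5 → no match

3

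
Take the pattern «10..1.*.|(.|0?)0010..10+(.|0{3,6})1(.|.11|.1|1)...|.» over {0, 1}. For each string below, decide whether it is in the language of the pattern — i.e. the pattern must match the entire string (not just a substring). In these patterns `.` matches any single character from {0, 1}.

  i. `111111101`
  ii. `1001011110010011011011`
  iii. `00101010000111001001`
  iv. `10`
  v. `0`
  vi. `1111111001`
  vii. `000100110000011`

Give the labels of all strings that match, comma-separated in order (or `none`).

i → no match
ii → no match
iii → no match
iv → no match
v → match
vi → no match
vii → no match

v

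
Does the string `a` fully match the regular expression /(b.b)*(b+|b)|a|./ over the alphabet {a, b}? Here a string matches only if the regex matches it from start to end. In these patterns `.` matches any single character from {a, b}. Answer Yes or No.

Yes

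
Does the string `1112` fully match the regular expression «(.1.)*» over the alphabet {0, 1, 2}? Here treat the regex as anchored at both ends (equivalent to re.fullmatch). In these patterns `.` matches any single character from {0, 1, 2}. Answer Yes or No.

No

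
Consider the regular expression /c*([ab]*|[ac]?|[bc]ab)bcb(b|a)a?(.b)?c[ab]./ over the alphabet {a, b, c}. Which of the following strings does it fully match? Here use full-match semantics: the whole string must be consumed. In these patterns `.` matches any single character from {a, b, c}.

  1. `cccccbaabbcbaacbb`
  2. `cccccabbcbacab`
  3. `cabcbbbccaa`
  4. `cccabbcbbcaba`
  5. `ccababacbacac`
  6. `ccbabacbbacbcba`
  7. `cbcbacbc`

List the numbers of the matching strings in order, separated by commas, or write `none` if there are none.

1 → match
2 → match
3 → no match
4 → no match
5 → no match
6 → no match
7 → match

1, 2, 7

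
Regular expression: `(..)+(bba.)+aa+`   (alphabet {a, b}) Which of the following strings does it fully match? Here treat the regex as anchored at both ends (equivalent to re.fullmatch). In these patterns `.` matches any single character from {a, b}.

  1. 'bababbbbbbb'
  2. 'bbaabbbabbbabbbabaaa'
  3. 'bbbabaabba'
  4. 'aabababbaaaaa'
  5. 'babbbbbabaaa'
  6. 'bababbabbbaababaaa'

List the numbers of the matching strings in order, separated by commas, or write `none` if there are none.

1 → no match — must end with 'a'
2 → no match
3 → no match
4 → match
5 → no match
6 → no match

4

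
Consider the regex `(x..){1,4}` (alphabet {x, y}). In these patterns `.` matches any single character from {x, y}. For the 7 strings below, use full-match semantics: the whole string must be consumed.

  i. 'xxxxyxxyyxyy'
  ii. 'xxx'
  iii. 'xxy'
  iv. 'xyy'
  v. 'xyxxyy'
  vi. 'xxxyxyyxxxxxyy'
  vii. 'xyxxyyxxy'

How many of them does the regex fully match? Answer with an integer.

i → match
ii → match
iii → match
iv → match
v → match
vi → no match
vii → match
Total matched: 6

6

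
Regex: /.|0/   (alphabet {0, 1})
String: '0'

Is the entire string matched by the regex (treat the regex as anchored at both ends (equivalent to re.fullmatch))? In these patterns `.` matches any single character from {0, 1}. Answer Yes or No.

Yes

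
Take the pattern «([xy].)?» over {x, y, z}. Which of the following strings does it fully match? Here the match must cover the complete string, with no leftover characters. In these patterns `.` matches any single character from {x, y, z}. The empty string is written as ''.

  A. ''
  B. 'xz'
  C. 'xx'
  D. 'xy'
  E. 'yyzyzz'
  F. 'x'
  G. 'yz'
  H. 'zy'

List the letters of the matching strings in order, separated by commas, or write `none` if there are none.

A, B, C, D, G

A → match
B → match
C → match
D → match
E → no match
F → no match
G → match
H → no match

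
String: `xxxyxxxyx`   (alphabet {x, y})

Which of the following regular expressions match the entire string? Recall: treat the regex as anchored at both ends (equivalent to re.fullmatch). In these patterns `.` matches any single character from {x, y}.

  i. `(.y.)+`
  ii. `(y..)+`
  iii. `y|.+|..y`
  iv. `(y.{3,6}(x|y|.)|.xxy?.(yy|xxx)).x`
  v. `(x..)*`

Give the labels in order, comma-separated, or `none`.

i → no match
ii → no match — must start with `y`
iii → match
iv → match
v → no match

iii, iv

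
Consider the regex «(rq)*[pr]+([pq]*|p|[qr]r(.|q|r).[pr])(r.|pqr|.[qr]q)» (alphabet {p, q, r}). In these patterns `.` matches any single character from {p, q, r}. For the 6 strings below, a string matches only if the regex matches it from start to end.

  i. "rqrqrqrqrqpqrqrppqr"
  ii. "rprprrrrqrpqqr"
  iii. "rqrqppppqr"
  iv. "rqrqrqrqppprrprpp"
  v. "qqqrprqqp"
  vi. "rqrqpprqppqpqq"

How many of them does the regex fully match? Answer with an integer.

i → match
ii → no match
iii → match
iv → no match
v → no match
vi → match
Total matched: 3

3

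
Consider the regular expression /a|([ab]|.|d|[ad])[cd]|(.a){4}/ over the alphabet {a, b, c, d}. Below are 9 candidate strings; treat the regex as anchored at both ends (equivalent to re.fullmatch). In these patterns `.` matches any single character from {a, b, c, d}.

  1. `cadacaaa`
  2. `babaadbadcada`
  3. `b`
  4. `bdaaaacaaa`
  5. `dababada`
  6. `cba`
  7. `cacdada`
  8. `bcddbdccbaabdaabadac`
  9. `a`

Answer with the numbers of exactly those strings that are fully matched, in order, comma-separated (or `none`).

1, 5, 9

1 → match
2 → no match
3 → no match
4 → no match
5 → match
6 → no match
7 → no match
8 → no match
9 → match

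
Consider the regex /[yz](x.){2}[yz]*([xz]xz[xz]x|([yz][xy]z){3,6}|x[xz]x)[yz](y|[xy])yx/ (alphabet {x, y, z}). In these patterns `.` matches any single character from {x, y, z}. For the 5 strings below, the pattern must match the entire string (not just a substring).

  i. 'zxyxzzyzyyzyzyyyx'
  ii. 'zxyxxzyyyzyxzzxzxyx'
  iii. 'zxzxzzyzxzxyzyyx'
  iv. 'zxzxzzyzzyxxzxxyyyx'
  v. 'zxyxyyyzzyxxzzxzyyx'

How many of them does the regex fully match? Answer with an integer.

i → no match
ii → no match
iii → no match
iv → match
v → match
Total matched: 2

2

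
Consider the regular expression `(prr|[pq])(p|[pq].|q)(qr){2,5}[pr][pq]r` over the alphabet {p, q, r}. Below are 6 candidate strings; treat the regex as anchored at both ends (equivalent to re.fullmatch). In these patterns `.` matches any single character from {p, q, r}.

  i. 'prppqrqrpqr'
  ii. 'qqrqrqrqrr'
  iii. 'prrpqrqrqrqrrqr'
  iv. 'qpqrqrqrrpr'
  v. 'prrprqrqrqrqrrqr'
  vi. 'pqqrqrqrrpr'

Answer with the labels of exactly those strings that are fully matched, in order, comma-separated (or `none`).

iii, iv, v, vi

i → no match
ii → no match
iii → match
iv → match
v → match
vi → match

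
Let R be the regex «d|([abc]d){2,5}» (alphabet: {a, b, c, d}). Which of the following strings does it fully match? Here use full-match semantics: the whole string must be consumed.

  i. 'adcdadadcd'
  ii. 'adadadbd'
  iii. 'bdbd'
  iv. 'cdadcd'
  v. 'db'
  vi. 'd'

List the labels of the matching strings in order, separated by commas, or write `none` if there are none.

i. 'adcdadadcd' → match
ii. 'adadadbd' → match
iii. 'bdbd' → match
iv. 'cdadcd' → match
v. 'db' → no match — must end with 'd'
vi. 'd' → match

i, ii, iii, iv, vi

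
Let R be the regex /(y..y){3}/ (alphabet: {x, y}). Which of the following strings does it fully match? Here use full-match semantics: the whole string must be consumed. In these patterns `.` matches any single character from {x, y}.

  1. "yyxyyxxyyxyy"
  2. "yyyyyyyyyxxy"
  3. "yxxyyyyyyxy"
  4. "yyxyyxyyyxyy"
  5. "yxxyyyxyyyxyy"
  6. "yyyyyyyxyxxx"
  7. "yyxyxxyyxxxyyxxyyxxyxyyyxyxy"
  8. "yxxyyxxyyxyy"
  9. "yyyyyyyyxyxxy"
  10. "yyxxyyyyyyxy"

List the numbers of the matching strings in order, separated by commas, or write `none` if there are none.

1, 2, 4, 8

1. "yyxyyxxyyxyy" → match
2. "yyyyyyyyyxxy" → match
3. "yxxyyyyyyxy" → no match
4. "yyxyyxyyyxyy" → match
5 → no match
6. "yyyyyyyxyxxx" → no match — must end with "y"
7 → no match
8. "yxxyyxxyyxyy" → match
9 → no match
10. "yyxxyyyyyyxy" → no match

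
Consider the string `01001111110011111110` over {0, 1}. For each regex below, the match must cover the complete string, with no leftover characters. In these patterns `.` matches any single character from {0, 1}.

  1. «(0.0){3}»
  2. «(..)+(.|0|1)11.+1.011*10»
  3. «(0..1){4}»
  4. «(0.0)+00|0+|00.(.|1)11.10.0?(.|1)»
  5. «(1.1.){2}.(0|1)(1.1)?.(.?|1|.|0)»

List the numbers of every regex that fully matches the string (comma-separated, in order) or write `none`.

1 → no match
2 → match
3 → no match — must end with `1`
4 → no match
5 → no match — must start with `1`

2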